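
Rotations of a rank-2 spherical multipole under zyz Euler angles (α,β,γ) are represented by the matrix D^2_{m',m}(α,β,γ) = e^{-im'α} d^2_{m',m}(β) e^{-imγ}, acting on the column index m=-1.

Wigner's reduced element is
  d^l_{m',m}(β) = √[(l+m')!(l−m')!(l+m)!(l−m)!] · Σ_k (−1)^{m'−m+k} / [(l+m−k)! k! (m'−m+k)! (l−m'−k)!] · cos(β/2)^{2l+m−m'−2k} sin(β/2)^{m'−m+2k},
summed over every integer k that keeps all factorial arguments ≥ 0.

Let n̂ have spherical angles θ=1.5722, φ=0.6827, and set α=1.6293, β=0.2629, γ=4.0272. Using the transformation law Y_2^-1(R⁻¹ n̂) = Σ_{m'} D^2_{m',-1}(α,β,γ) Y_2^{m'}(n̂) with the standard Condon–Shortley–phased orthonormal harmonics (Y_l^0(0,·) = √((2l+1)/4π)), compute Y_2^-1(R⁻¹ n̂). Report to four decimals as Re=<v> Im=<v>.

Need the full column D^2_{m',-1} for m'=−2..2 at α=1.6293, β=0.2629, γ=4.0272.
cos(β/2)=0.991373, sin(β/2)=0.131072
d^2_{-2,-1}: single k=1 term ⇒ +0.255417;  D = +0.137440+0.215286i
d^2_{-1,-1}: k∈[0..1] ⇒ +0.965936 -0.050654 = +0.915282;  D = +0.741356-0.536779i
d^2_{0,-1}: k∈[0..1] ⇒ -0.312821 +0.005468 = -0.307353;  D = +0.194499+0.237983i
d^2_{1,-1}: k∈[0..1] ⇒ +0.050654 -0.000295 = +0.050359;  D = -0.037063+0.034093i
d^2_{2,-1}: single k=0 term ⇒ -0.004465;  D = -0.003210-0.003104i
Y_2^{m'}(θ=1.5722,φ=0.6827) and Σ D·Y over m':
  (+0.1374+0.2153i)·(+0.0788-0.3782i)  (+0.7414-0.5368i)·(-0.0008+0.0007i)  (+0.1945+0.2380i)·(-0.3154+0.0000i)  (-0.0371+0.0341i)·(+0.0008+0.0007i)  (-0.0032-0.0031i)·(+0.0788+0.3782i)
Y_2^-1(R⁻¹ n̂) = +0.031506-0.110566i

Re=0.0315 Im=-0.1106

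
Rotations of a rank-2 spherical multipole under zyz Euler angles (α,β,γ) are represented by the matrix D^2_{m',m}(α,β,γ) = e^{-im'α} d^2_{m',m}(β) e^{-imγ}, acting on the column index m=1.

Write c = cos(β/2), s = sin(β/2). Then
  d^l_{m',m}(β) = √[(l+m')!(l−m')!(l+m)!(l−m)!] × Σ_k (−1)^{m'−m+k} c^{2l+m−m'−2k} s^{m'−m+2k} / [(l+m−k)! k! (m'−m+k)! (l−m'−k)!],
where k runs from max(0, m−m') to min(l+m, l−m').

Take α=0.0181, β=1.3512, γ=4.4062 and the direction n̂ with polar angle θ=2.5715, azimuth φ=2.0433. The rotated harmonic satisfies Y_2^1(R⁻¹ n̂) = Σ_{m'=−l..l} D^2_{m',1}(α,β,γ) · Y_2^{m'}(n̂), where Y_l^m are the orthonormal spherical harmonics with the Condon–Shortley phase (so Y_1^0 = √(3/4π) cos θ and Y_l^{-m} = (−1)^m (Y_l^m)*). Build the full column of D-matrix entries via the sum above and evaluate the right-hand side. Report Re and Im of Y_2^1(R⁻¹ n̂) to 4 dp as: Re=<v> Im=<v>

Re=-0.2224 Im=0.1883

Need the full column D^2_{m',1} for m'=−2..2 at α=0.0181, β=1.3512, γ=4.4062.
cos(β/2)=0.780332, sin(β/2)=0.625366
d^2_{-2,1}: single k=3 term ⇒ +0.381691;  D = -0.128148+0.359535i
d^2_{-1,1}: k∈[2..3] ⇒ +0.714411 -0.152945 = +0.561465;  D = -0.178902+0.532200i
d^2_{0,1}: k∈[1..2] ⇒ +0.727860 -0.467473 = +0.260386;  D = -0.078487+0.248275i
d^2_{1,1}: k∈[0..1] ⇒ +0.370781 -0.714411 = -0.343630;  D = +0.097632-0.329468i
d^2_{2,1}: single k=0 term ⇒ -0.594295;  D = +0.158511-0.572766i
Y_2^{m'}(θ=2.5715,φ=2.0433) and Σ D·Y over m':
  (-0.1281+0.3595i)·(-0.0659+0.0912i)  (-0.1789+0.5322i)·(+0.1598+0.3126i)  (-0.0785+0.2483i)·(+0.3552+0.0000i)  (+0.0976-0.3295i)·(-0.1598+0.3126i)  (+0.1585-0.5728i)·(-0.0659-0.0912i)
Y_2^1(R⁻¹ n̂) = -0.222440+0.188344i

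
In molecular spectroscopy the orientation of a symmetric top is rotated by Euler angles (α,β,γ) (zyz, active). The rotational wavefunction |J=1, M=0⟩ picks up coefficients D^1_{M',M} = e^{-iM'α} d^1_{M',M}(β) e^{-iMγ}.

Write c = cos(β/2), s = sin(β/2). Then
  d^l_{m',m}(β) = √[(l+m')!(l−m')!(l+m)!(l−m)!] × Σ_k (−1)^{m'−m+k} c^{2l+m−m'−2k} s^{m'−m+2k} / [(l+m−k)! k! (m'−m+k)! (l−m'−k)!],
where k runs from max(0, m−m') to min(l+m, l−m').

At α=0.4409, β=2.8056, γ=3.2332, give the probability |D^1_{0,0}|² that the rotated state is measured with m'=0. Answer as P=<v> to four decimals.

P=0.8913

D^1_{0,0}(0.4409,2.8056,3.2332) = e^{-i·0·0.4409}·d^1_{0,0}(2.8056)·e^{-i·0·3.2332}. Compute d first:
c=cos(2.8056/2)=0.167207, s=sin(2.8056/2)=0.985922; N=√[1·1·1·1]=1.000000
Admissible k: 0..1 (factorial args all ≥0)
  k=0: (−1)^0·1.0000/(1)·0.1672^2·0.9859^0 = +0.027958
  k=1: (−1)^1·1.0000/(1)·0.1672^0·0.9859^2 = -0.972042
d^1_{0,0}(2.8056) = +0.027958 -0.972042 = -0.944083
|D^1_{0,0}|² = |d^1_{0,0}(β)|² = (-0.944083)² = 0.891294 (the z-rotation phases have unit modulus)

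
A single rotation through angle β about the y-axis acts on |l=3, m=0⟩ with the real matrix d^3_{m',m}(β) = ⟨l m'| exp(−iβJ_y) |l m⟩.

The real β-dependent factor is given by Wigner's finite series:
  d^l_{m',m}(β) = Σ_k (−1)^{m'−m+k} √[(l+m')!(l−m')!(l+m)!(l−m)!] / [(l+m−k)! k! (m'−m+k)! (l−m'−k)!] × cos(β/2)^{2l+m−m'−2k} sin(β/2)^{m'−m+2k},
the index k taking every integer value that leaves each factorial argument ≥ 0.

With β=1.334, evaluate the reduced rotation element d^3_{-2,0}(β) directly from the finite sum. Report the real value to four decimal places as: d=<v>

d=0.3035

d^3_{-2,0}(β=1.334) via Wigner's sum:
c=cos(1.334/2)=0.785681, s=sin(1.334/2)=0.618632; N=√[1·120·6·6]=65.726707
k∈{2,3} keeps every argument non-negative
  k=2: (−1)^0·65.7267/(12)·0.7857^4·0.6186^2 = +0.798749
  k=3: (−1)^1·65.7267/(12)·0.7857^2·0.6186^4 = -0.495202
d^3_{-2,0}(1.334) = +0.798749 -0.495202 = +0.303547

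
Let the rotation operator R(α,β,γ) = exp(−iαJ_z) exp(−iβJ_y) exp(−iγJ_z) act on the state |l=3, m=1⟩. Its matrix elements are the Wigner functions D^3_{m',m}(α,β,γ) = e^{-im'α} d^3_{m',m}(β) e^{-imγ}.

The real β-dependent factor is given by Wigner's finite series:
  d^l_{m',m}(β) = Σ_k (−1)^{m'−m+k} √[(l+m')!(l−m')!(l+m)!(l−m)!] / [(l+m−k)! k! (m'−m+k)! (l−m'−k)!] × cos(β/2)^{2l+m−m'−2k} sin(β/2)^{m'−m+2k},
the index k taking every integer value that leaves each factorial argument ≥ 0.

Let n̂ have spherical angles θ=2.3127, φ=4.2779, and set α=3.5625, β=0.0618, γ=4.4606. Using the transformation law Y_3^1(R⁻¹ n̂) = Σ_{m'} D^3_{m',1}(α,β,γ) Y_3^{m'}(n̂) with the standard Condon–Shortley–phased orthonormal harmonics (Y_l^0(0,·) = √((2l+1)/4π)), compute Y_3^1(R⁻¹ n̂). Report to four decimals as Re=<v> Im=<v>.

Re=0.2090 Im=-0.1551

Need the full column D^3_{m',1} for m'=−3..3 at α=3.5625, β=0.0618, γ=4.4606.
cos(β/2)=0.999523, sin(β/2)=0.030895
d^3_{-3,1}: single k=4 term ⇒ +0.000004;  D = +0.000004-0.000000i
d^3_{-2,1}: k∈[3..4] ⇒ +0.000186 -0.000000 = +0.000186;  D = -0.000165+0.000085i
d^3_{-1,1}: k∈[2..4] ⇒ +0.005716 -0.000007 +0.000000 = +0.005709;  D = +0.003557-0.004465i
d^3_{0,1}: k∈[1..3] ⇒ +0.106769 -0.000306 +0.000000 = +0.106463;  D = -0.026524+0.103106i
d^3_{1,1}: k∈[0..2] ⇒ +0.997139 -0.007621 +0.000005 = +0.989523;  D = -0.166550-0.975406i
d^3_{2,1}: k∈[0..1] ⇒ -0.097466 +0.000186 = -0.097280;  D = -0.054125-0.080832i
d^3_{3,1}: single k=0 term ⇒ +0.003690;  D = -0.003126-0.001960i
Y_3^{m'}(θ=2.3127,φ=4.2779) and Σ D·Y over m':
  (+0.0000-0.0000i)·(+0.1612-0.0442i)  (-0.0002+0.0001i)·(+0.2423+0.2866i)  (+0.0036-0.0045i)·(-0.1286+0.2772i)  (-0.0265+0.1031i)·(+0.1808+0.0000i)  (-0.1665-0.9754i)·(+0.1286+0.2772i)  (-0.0541-0.0808i)·(+0.2423-0.2866i)  (-0.0031-0.0020i)·(-0.1612-0.0442i)
Y_3^1(R⁻¹ n̂) = +0.209036-0.155096i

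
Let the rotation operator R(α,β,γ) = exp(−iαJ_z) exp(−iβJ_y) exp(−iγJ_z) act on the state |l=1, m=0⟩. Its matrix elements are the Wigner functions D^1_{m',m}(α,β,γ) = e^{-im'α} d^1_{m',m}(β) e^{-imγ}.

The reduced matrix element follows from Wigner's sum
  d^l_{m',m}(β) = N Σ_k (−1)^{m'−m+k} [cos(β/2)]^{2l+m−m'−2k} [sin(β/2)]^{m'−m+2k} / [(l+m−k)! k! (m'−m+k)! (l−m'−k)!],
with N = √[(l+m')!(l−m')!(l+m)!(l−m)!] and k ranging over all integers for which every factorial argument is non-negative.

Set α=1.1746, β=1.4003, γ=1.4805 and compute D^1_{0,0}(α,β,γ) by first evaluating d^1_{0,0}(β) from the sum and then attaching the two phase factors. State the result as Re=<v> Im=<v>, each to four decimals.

First d^1_{0,0}(β=1.4003), then the phase factors e^{-i(0)α} and e^{-i(0)γ}:
With c≡cos(β/2)=0.764746 and s≡sin(β/2)=0.644332, N=[1·1·1·1]^{1/2}=1.000000
k: max(0,(0)−(0))=0 … min(1+(0),1−(0))=1
  k=0: (−1)^0·1.0000/(1)·0.7647^2·0.6443^0 = +0.584836
  k=1: (−1)^1·1.0000/(1)·0.7647^0·0.6443^2 = -0.415164
d^1_{0,0}(1.4003) = +0.584836 -0.415164 = +0.169672
Attach z-rotation phases: D = e^{-i(0)(1.1746)}·(+0.169672)·e^{-i(0)(1.4805)} = +0.169672+0.000000i

Re=0.1697 Im=0.0000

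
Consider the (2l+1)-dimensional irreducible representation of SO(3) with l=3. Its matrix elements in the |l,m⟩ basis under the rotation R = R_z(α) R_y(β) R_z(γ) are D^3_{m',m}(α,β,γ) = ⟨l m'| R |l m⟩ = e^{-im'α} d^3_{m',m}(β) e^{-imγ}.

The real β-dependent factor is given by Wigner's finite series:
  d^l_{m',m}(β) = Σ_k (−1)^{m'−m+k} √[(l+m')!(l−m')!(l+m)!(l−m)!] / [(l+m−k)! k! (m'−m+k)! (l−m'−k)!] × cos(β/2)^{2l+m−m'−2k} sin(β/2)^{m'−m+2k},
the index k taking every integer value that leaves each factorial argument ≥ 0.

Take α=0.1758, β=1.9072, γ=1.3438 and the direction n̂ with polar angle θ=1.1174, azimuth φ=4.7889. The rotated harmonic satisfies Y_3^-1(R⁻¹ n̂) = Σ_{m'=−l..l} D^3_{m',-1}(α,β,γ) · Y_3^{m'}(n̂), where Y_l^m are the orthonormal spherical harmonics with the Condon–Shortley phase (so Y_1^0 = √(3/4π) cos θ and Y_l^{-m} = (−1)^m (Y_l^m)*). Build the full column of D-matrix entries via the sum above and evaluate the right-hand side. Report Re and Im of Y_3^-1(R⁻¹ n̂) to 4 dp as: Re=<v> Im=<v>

Need the full column D^3_{m',-1} for m'=−3..3 at α=0.1758, β=1.9072, γ=1.3438.
cos(β/2)=0.578751, sin(β/2)=0.815504
d^3_{-3,-1}: single k=2 term ⇒ +0.288978;  D = -0.085510+0.276037i
d^3_{-2,-1}: k∈[1..2] ⇒ +0.167450 -0.664942 = -0.497492;  D = +0.061829-0.493635i
d^3_{-1,-1}: k∈[0..2] ⇒ +0.037579 -0.596911 +0.888873 = +0.329542;  D = +0.016864+0.329110i
d^3_{0,-1}: k∈[0..2] ⇒ -0.183432 +1.092612 -0.723125 = +0.186054;  D = +0.041872+0.181281i
d^3_{1,-1}: k∈[0..2] ⇒ +0.447683 -1.185164 +0.294142 = -0.443339;  D = -0.173785-0.407858i
d^3_{2,-1}: k∈[0..1] ⇒ -0.664942 +0.660120 = -0.004822;  D = -0.002637-0.004037i
d^3_{3,-1}: single k=0 term ⇒ +0.573765;  D = +0.392942+0.418094i
Y_3^{m'}(θ=1.1174,φ=4.7889) and Σ D·Y over m':
  (-0.0855+0.2760i)·(-0.0690-0.2952i)  (+0.0618-0.4936i)·(-0.3575+0.0551i)  (+0.0169+0.3291i)·(-0.0009-0.0118i)  (+0.0419+0.1813i)·(-0.3336+0.0000i)  (-0.1738-0.4079i)·(+0.0009-0.0118i)  (-0.0026-0.0040i)·(-0.3575-0.0551i)  (+0.3929+0.4181i)·(+0.0690-0.2952i)
Y_3^-1(R⁻¹ n̂) = +0.228641+0.041261i

Re=0.2286 Im=0.0413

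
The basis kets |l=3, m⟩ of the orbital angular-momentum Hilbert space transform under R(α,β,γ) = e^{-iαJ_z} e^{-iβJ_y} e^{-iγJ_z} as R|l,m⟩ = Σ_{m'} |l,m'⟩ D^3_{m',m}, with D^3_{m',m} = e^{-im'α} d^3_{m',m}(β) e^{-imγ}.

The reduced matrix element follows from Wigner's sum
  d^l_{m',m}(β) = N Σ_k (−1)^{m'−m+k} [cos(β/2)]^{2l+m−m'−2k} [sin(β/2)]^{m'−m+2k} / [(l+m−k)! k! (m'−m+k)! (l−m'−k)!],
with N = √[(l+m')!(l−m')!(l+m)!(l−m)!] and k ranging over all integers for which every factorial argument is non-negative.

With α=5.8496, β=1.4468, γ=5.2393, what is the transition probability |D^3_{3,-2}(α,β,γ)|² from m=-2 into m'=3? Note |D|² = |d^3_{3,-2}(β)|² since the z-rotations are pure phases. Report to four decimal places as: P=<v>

P=0.0544

D^3_{3,-2}(5.8496,1.4468,5.2393) = e^{-i·3·5.8496}·d^3_{3,-2}(1.4468)·e^{-i·-2·5.2393}. Compute d first:
Half-angle: c=0.749559, s=0.661937. N=√(720·1·1·120)=293.938769
Admissible k: 0..0 (factorial args all ≥0)
  k=0: (−1)^5·293.9388/(120)·0.7496^1·0.6619^5 = -0.233327
d^3_{3,-2}(1.4468) = -0.233327
|D^3_{3,-2}|² = |d^3_{3,-2}(β)|² = (-0.233327)² = 0.054441 (the z-rotation phases have unit modulus)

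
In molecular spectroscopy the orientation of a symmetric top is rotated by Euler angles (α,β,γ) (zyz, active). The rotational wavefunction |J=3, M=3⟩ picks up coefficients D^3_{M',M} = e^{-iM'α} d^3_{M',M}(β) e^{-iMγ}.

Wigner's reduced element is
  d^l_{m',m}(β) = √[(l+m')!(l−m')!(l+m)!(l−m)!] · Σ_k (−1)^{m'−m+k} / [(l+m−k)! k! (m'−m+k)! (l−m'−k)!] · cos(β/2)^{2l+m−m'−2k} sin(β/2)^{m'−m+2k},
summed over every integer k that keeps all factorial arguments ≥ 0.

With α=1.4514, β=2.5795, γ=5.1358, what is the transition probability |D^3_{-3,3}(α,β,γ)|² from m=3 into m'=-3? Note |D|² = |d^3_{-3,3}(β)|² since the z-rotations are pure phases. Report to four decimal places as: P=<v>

First d^3_{-3,3}(β=2.5795), then the phase factors e^{-i(-3)α} and e^{-i(3)γ}:
With c≡cos(β/2)=0.277361 and s≡sin(β/2)=0.960766, N=[1·720·720·1]^{1/2}=720.000000
k: max(0,(3)−(-3))=6 … min(3+(3),3−(-3))=6
  k=6: (−1)^0·720.0000/(720)·0.2774^0·0.9608^6 = +0.786512
d^3_{-3,3}(2.5795) = +0.786512
|D^3_{-3,3}|² = |d^3_{-3,3}(β)|² = (+0.786512)² = 0.618600 (the z-rotation phases have unit modulus)

P=0.6186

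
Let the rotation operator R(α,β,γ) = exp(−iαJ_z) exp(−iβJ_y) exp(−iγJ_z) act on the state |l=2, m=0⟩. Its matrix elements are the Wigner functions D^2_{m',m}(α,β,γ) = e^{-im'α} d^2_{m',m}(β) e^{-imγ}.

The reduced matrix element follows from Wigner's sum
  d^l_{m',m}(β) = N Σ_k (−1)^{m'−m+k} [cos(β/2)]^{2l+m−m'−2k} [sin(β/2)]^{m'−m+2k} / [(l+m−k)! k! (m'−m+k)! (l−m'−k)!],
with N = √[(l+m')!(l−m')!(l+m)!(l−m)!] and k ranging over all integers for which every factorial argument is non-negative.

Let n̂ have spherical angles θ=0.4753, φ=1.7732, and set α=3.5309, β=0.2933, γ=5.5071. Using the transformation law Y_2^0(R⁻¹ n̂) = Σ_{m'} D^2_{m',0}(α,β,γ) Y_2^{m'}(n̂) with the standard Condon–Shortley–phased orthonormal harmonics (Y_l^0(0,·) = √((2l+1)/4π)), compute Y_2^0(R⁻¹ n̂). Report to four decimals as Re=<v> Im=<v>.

Need the full column D^2_{m',0} for m'=−2..2 at α=3.5309, β=0.2933, γ=5.5071.
cos(β/2)=0.989266, sin(β/2)=0.146125
d^2_{-2,0}: single k=2 term ⇒ +0.051186;  D = +0.036439+0.035948i
d^2_{-1,0}: k∈[1..2] ⇒ +0.346529 -0.007561 = +0.338968;  D = -0.313604-0.128655i
d^2_{0,0}: k∈[0..2] ⇒ +0.957751 -0.083586 +0.000456 = +0.874621;  D = +0.874621+0.000000i
d^2_{1,0}: k∈[0..1] ⇒ -0.346529 +0.007561 = -0.338968;  D = +0.313604-0.128655i
d^2_{2,0}: single k=0 term ⇒ +0.051186;  D = +0.036439-0.035948i
Y_2^{m'}(θ=0.4753,φ=1.7732) and Σ D·Y over m':
  (+0.0364+0.0359i)·(-0.0743+0.0319i)  (-0.3136-0.1287i)·(-0.0632-0.3079i)  (+0.8746+0.0000i)·(+0.4327+0.0000i)  (+0.3136-0.1287i)·(+0.0632-0.3079i)  (+0.0364-0.0359i)·(-0.0743-0.0319i)
Y_2^0(R⁻¹ n̂) = +0.331100-0.000000i

Re=0.3311 Im=0.0000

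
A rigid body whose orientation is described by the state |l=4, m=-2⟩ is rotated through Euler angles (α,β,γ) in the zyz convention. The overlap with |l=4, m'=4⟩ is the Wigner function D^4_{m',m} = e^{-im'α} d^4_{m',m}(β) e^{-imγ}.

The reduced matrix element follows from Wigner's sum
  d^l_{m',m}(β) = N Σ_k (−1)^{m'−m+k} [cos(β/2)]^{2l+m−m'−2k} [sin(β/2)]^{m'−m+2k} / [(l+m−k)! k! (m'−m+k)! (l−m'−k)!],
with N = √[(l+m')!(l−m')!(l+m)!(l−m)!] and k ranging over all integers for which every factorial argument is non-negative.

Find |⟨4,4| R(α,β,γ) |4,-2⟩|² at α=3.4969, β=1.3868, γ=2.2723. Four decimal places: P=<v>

First d^4_{4,-2}(β=1.3868), then the phase factors e^{-i(4)α} and e^{-i(-2)γ}:
Half-angle: c=0.769077, s=0.639156. N=√(40320·1·2·720)=7619.763776
k∈{0} keeps every argument non-negative
  k=0: (−1)^6·7619.7638/(1440)·0.7691^2·0.6392^6 = +0.213383
d^4_{4,-2}(1.3868) = +0.213383
|D^4_{4,-2}|² = |d^4_{4,-2}(β)|² = (+0.213383)² = 0.045532 (the z-rotation phases have unit modulus)

P=0.0455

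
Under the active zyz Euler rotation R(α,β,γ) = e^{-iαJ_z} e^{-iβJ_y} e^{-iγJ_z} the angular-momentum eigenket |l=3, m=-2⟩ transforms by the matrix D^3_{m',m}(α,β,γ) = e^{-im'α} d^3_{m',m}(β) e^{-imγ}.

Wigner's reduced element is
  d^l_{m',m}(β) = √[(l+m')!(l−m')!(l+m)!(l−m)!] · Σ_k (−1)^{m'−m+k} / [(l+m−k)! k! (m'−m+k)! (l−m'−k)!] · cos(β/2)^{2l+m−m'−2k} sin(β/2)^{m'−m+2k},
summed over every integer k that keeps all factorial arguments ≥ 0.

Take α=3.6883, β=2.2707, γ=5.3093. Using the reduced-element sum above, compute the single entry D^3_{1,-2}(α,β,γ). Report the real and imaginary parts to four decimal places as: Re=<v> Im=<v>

D^3_{1,-2}(3.6883,2.2707,5.3093) = e^{-i·1·3.6883}·d^3_{1,-2}(2.2707)·e^{-i·-2·5.3093}. Compute d first:
With c≡cos(β/2)=0.421815 and s≡sin(β/2)=0.906682, N=[24·2·1·120]^{1/2}=75.894664
Admissible k: 0..1 (factorial args all ≥0)
  k=0: (−1)^3·75.8947/(12)·0.4218^3·0.9067^3 = -0.353803
  k=1: (−1)^4·75.8947/(24)·0.4218^1·0.9067^5 = +0.817329
d^3_{1,-2}(2.2707) = -0.353803 +0.817329 = +0.463526
Attach z-rotation phases: D = e^{-i(1)(3.6883)}·(+0.463526)·e^{-i(-2)(5.3093)} = +0.369813+0.279454i

Re=0.3698 Im=0.2795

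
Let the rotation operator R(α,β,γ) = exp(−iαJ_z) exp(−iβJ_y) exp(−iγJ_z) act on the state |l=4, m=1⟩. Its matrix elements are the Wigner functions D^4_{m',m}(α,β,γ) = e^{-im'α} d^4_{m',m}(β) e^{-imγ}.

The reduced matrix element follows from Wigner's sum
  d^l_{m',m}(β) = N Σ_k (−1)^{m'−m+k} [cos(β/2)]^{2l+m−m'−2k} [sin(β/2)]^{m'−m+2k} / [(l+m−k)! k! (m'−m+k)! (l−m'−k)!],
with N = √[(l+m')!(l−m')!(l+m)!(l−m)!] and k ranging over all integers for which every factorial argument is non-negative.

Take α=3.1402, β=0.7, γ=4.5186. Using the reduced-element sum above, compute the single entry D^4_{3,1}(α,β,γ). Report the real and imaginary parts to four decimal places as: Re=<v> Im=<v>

D^4_{3,1}(3.1402,0.7,4.5186) = e^{-i·3·3.1402}·d^4_{3,1}(0.7)·e^{-i·1·4.5186}. Compute d first:
Half-angle: c=0.939373, s=0.342898. N=√(5040·1·120·6)=1904.940944
Admissible k: 0..1 (factorial args all ≥0)
  k=0: (−1)^2·1904.9409/(240)·0.9394^6·0.3429^2 = +0.641250
  k=1: (−1)^3·1904.9409/(144)·0.9394^4·0.3429^4 = -0.142406
d^4_{3,1}(0.7) = +0.641250 -0.142406 = +0.498843
Phases: e^{-i·(3)·3.1402}=-0.999991-0.004178i, e^{-i·(1)·4.5186}=-0.192578+0.981282i ⇒ D=+0.098111-0.489100i

Re=0.0981 Im=-0.4891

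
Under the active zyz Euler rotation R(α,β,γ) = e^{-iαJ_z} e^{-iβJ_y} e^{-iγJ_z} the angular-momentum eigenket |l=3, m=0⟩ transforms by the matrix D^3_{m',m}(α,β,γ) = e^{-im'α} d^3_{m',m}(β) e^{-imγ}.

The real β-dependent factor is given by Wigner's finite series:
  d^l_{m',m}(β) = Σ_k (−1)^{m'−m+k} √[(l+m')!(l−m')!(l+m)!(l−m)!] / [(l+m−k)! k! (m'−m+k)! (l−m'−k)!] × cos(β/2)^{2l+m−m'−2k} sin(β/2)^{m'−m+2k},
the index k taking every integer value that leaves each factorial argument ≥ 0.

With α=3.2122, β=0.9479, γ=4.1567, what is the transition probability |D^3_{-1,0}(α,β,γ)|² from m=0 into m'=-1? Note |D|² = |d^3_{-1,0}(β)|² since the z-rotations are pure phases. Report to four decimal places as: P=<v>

Split into d^3_{-1,0}(β=0.9479) × two z-phases.
Half-angle: c=0.889772, s=0.456404. N=√(2·24·6·6)=41.569219
k: max(0,(0)−(-1))=1 … min(3+(0),3−(-1))=3
  k=1: (−1)^0·41.5692/(12)·0.8898^5·0.4564^1 = +0.881729
  k=2: (−1)^1·41.5692/(4)·0.8898^3·0.4564^3 = -0.695982
  k=3: (−1)^2·41.5692/(12)·0.8898^1·0.4564^5 = +0.061041
d^3_{-1,0}(0.9479) = +0.881729 -0.695982 +0.061041 = +0.246787
|D^3_{-1,0}|² = |d^3_{-1,0}(β)|² = (+0.246787)² = 0.060904 (the z-rotation phases have unit modulus)

P=0.0609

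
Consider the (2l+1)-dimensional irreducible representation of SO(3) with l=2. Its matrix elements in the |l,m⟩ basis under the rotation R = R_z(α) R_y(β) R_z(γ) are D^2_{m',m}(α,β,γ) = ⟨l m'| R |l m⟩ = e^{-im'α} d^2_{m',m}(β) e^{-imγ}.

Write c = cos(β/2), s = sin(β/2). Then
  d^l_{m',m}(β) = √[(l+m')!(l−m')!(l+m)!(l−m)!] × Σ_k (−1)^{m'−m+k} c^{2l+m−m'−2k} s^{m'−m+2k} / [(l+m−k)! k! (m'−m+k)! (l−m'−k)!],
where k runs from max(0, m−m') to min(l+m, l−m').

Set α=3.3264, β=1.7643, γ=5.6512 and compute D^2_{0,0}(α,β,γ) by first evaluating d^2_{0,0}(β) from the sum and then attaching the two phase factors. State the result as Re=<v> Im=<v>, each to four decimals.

D^2_{0,0}(3.3264,1.7643,5.6512) = e^{-i·0·3.3264}·d^2_{0,0}(1.7643)·e^{-i·0·5.6512}. Compute d first:
Half-angle: c=0.635493, s=0.772107. N=√(2·2·2·2)=4.000000
The bounds max(0,m−m')=0 and min(l+m,l−m')=2 give 3 terms
  k=0: (−1)^0·4.0000/(4)·0.6355^4·0.7721^0 = +0.163095
  k=1: (−1)^1·4.0000/(1)·0.6355^2·0.7721^2 = -0.963021
  k=2: (−1)^2·4.0000/(4)·0.6355^0·0.7721^4 = +0.355394
d^2_{0,0}(1.7643) = +0.163095 -0.963021 +0.355394 = -0.444532
Attach z-rotation phases: D = e^{-i(0)(3.3264)}·(-0.444532)·e^{-i(0)(5.6512)} = -0.444532+0.000000i

Re=-0.4445 Im=0.0000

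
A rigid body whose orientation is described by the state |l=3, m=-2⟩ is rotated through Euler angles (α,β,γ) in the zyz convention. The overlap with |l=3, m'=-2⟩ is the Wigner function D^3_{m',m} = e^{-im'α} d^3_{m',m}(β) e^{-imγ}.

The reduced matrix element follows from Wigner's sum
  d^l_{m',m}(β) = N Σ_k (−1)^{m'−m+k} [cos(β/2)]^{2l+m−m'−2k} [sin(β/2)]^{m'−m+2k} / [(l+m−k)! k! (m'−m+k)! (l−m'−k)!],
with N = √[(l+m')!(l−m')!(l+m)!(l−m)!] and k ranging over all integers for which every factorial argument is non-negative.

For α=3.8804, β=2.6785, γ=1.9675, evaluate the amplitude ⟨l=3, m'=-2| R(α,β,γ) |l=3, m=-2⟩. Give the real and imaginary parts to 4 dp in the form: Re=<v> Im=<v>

First d^3_{-2,-2}(β=2.6785), then the phase factors e^{-i(-2)α} and e^{-i(-2)γ}:
With c≡cos(β/2)=0.229483 and s≡sin(β/2)=0.973313, N=[1·120·1·120]^{1/2}=120.000000
The bounds max(0,m−m')=0 and min(l+m,l−m')=1 give 2 terms
  k=0: (−1)^0·120.0000/(120)·0.2295^6·0.9733^0 = +0.000146
  k=1: (−1)^1·120.0000/(24)·0.2295^4·0.9733^2 = -0.013136
d^3_{-2,-2}(2.6785) = +0.000146 -0.013136 = -0.012990
Attach z-rotation phases: D = e^{-i(-2)(3.8804)}·(-0.012990)·e^{-i(-2)(1.9675)} = -0.008371+0.009934i

Re=-0.0084 Im=0.0099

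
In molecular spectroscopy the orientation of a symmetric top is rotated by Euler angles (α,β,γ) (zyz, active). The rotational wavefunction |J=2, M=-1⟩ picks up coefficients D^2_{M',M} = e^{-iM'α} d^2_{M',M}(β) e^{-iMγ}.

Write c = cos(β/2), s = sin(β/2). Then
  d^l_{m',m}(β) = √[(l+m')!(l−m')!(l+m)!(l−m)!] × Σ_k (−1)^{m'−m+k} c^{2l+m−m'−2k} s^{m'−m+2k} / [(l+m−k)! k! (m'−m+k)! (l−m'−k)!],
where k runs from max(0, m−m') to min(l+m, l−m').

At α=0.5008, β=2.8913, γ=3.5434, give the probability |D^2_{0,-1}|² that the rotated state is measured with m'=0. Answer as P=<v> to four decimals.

P=0.0864

First d^2_{0,-1}(β=2.8913), then the phase factors e^{-i(0)α} and e^{-i(-1)γ}:
c=cos(2.8913/2)=0.124820, s=sin(2.8913/2)=0.992179; N=√[2·2·1·6]=4.898979
k∈{0,1} keeps every argument non-negative
  k=0: (−1)^1·4.8990/(2)·0.1248^3·0.9922^1 = -0.004726
  k=1: (−1)^2·4.8990/(2)·0.1248^1·0.9922^3 = +0.298628
d^2_{0,-1}(2.8913) = -0.004726 +0.298628 = +0.293901
|D^2_{0,-1}|² = |d^2_{0,-1}(β)|² = (+0.293901)² = 0.086378 (the z-rotation phases have unit modulus)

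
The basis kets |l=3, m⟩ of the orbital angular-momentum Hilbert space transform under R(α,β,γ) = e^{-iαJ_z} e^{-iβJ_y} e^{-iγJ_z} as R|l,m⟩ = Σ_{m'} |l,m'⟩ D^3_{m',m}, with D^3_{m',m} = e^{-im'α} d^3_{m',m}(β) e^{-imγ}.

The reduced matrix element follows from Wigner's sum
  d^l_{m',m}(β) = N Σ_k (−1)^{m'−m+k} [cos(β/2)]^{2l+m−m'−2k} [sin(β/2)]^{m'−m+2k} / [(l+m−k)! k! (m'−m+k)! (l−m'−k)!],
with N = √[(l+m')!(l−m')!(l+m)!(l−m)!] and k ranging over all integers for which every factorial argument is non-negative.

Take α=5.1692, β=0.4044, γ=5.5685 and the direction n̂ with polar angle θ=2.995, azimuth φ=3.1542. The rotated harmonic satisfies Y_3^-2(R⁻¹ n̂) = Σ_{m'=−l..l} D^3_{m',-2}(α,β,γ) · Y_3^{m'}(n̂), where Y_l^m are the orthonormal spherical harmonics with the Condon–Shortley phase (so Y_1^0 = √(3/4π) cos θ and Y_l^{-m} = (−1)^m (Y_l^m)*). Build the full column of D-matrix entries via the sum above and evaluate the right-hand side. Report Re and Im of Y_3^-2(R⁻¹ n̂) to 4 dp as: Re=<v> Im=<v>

Re=-0.0951 Im=0.0757

Need the full column D^3_{m',-2} for m'=−3..3 at α=5.1692, β=0.4044, γ=5.5685.
cos(β/2)=0.979627, sin(β/2)=0.200825
d^3_{-3,-2}: single k=1 term ⇒ +0.443810;  D = +0.026142+0.443040i
d^3_{-2,-2}: k∈[0..1] ⇒ +0.883822 -0.185716 = +0.698106;  D = -0.607299+0.344296i
d^3_{-1,-2}: k∈[0..1] ⇒ -0.572957 +0.048158 = -0.524799;  D = +0.433657+0.295560i
d^3_{0,-2}: k∈[0..1] ⇒ +0.203441 -0.008550 = +0.194892;  D = +0.027471-0.192946i
d^3_{1,-2}: k∈[0..1] ⇒ -0.048158 +0.001012 = -0.047146;  D = -0.044820+0.014624i
d^3_{2,-2}: k∈[0..1] ⇒ +0.007805 -0.000066 = +0.007739;  D = +0.005400+0.005544i
d^3_{3,-2}: single k=0 term ⇒ -0.000784;  D = +0.000263-0.000738i
Y_3^{m'}(θ=2.995,φ=3.1542) and Σ D·Y over m':
  (+0.0261+0.4430i)·(-0.0013+0.0000i)  (-0.6073+0.3443i)·(-0.0216+0.0005i)  (+0.4337+0.2956i)·(-0.1838+0.0023i)  (+0.0275-0.1929i)·(-0.6990+0.0000i)  (-0.0448+0.0146i)·(+0.1838+0.0023i)  (+0.0054+0.0055i)·(-0.0216-0.0005i)  (+0.0003-0.0007i)·(+0.0013+0.0000i)
Y_3^-2(R⁻¹ n̂) = -0.095112+0.075682i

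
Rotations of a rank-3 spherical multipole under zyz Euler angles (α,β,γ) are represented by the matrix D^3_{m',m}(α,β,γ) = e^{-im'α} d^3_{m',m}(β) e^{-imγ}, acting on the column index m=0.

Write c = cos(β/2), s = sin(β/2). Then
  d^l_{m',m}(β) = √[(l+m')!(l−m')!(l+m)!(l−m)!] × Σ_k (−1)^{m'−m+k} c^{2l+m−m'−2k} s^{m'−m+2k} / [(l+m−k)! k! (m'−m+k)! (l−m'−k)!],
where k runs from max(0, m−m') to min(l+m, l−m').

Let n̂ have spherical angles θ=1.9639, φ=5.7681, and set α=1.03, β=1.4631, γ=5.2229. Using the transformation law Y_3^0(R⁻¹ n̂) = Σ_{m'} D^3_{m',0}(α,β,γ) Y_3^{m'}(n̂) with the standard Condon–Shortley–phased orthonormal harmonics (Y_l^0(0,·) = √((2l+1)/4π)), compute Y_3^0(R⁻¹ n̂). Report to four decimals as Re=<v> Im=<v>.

Re=0.0197 Im=0.0000

Need the full column D^3_{m',0} for m'=−3..3 at α=1.03, β=1.4631, γ=5.2229.
cos(β/2)=0.744140, sin(β/2)=0.668024
d^3_{-3,0}: single k=3 term ⇒ +0.549357;  D = -0.548626+0.028330i
d^3_{-2,0}: k∈[2..3] ⇒ +0.749485 -0.604001 = +0.145484;  D = -0.068366+0.128420i
d^3_{-1,0}: k∈[1..3] ⇒ +0.528026 -1.276590 +0.342930 = -0.405634;  D = -0.208828-0.347750i
d^3_{0,0}: k∈[0..3] ⇒ +0.169796 -1.231529 +0.992475 -0.088869 = -0.158128;  D = -0.158128+0.000000i
d^3_{1,0}: k∈[0..2] ⇒ -0.528026 +1.276590 -0.342930 = +0.405634;  D = +0.208828-0.347750i
d^3_{2,0}: k∈[0..1] ⇒ +0.749485 -0.604001 = +0.145484;  D = -0.068366-0.128420i
d^3_{3,0}: single k=0 term ⇒ -0.549357;  D = +0.548626+0.028330i
Y_3^{m'}(θ=1.9639,φ=5.7681) and Σ D·Y over m':
  (-0.5486+0.0283i)·(+0.0084+0.3287i)  (-0.0684+0.1284i)·(-0.1719-0.2864i)  (-0.2088-0.3477i)·(-0.0692-0.0392i)  (-0.1581+0.0000i)·(+0.3240+0.0000i)  (+0.2088-0.3477i)·(+0.0692-0.0392i)  (-0.0684-0.1284i)·(-0.1719+0.2864i)  (+0.5486+0.0283i)·(-0.0084+0.3287i)
Y_3^0(R⁻¹ n̂) = +0.019654+0.000000i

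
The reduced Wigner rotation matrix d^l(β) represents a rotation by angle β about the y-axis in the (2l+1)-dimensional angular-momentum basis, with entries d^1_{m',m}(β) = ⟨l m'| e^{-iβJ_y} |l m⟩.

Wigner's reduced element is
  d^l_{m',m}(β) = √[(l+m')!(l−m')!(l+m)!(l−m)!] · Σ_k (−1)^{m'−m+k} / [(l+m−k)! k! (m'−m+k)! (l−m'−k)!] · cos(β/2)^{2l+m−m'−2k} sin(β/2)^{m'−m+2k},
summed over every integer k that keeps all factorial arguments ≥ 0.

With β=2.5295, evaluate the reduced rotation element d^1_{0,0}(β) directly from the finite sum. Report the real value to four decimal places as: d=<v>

d=-0.8184

d^1_{0,0}(β=2.5295) via Wigner's sum:
With c≡cos(β/2)=0.301291 and s≡sin(β/2)=0.953532, N=[1·1·1·1]^{1/2}=1.000000
The bounds max(0,m−m')=0 and min(l+m,l−m')=1 give 2 terms
  k=0: (−1)^0·1.0000/(1)·0.3013^2·0.9535^0 = +0.090776
  k=1: (−1)^1·1.0000/(1)·0.3013^0·0.9535^2 = -0.909224
d^1_{0,0}(2.5295) = +0.090776 -0.909224 = -0.818447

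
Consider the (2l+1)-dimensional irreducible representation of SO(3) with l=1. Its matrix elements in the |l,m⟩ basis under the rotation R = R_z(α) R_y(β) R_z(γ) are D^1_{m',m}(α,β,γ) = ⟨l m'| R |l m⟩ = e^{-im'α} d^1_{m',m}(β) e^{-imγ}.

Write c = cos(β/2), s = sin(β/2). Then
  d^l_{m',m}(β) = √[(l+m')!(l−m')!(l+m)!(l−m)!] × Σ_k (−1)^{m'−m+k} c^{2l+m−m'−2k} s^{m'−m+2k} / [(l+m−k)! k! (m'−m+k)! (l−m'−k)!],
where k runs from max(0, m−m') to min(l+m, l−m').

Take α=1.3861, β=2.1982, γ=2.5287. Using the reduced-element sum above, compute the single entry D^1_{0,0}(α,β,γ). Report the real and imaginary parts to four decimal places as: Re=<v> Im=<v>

Re=-0.5870 Im=0.0000

D^1_{0,0}(1.3861,2.1982,2.5287) = e^{-i·0·1.3861}·d^1_{0,0}(2.1982)·e^{-i·0·2.5287}. Compute d first:
Half-angle: c=0.454398, s=0.890799. N=√(1·1·1·1)=1.000000
k: max(0,(0)−(0))=0 … min(1+(0),1−(0))=1
  k=0: (−1)^0·1.0000/(1)·0.4544^2·0.8908^0 = +0.206478
  k=1: (−1)^1·1.0000/(1)·0.4544^0·0.8908^2 = -0.793522
d^1_{0,0}(2.1982) = +0.206478 -0.793522 = -0.587045
D = (+1.000000+0.000000i)·(-0.587045)·(+1.000000+0.000000i) = -0.587045+0.000000i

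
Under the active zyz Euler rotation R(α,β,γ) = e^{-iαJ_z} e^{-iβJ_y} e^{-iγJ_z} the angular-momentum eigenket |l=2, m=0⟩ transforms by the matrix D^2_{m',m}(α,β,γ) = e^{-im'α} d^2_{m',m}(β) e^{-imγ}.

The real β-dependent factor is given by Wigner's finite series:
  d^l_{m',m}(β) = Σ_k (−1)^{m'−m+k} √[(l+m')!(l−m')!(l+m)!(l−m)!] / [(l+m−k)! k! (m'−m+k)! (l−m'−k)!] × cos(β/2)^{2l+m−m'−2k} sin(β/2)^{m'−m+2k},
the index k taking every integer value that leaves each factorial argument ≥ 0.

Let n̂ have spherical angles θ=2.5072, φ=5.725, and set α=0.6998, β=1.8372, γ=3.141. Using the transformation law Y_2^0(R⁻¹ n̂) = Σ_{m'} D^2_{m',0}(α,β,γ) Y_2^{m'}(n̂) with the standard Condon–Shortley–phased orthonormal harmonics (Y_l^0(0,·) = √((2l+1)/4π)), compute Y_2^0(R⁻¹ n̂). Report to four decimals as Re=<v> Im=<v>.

Re=-0.1730 Im=0.0000

Need the full column D^2_{m',0} for m'=−2..2 at α=0.6998, β=1.8372, γ=3.141.
cos(β/2)=0.606933, sin(β/2)=0.794753
d^2_{-2,0}: single k=2 term ⇒ +0.569930;  D = +0.097094+0.561599i
d^2_{-1,0}: k∈[1..2] ⇒ +0.435242 -0.746299 = -0.311057;  D = -0.237949-0.200341i
d^2_{0,0}: k∈[0..2] ⇒ +0.135695 -0.930692 +0.398959 = -0.396038;  D = -0.396038+0.000000i
d^2_{1,0}: k∈[0..1] ⇒ -0.435242 +0.746299 = +0.311057;  D = +0.237949-0.200341i
d^2_{2,0}: single k=0 term ⇒ +0.569930;  D = +0.097094-0.561599i
Y_2^{m'}(θ=2.5072,φ=5.725) and Σ D·Y over m':
  (+0.0971+0.5616i)·(+0.0596+0.1219i)  (-0.2379-0.2003i)·(-0.3128-0.1953i)  (-0.3960+0.0000i)·(+0.2984+0.0000i)  (+0.2379-0.2003i)·(+0.3128-0.1953i)  (+0.0971-0.5616i)·(+0.0596-0.1219i)
Y_2^0(R⁻¹ n̂) = -0.172952+0.000000i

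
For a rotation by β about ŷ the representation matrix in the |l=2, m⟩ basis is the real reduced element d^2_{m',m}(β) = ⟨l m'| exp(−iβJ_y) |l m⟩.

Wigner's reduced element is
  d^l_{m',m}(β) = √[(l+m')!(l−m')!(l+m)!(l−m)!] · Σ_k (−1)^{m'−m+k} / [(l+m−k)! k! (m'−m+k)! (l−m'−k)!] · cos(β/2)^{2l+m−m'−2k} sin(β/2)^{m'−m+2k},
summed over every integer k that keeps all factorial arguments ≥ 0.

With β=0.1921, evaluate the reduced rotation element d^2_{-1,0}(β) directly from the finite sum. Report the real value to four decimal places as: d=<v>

d=0.2295

d^2_{-1,0}(β=0.1921) via Wigner's sum:
Half-angle: c=0.995391, s=0.095902. N=√(1·6·2·2)=4.898979
k∈{1,2} keeps every argument non-negative
  k=1: (−1)^0·4.8990/(2)·0.9954^3·0.0959^1 = +0.231679
  k=2: (−1)^1·4.8990/(2)·0.9954^1·0.0959^3 = -0.002151
d^2_{-1,0}(0.1921) = +0.231679 -0.002151 = +0.229528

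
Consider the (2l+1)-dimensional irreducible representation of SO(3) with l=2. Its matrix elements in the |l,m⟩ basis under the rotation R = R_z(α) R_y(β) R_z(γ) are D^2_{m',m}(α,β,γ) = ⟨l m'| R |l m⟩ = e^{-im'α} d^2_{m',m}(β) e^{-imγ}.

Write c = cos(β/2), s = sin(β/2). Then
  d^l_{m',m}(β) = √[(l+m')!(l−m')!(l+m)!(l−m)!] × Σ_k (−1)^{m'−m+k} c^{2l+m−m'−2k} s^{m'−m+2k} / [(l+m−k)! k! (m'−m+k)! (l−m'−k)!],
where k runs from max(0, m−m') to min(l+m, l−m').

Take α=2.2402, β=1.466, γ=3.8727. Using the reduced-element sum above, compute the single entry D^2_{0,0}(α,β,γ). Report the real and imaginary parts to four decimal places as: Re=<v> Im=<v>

Re=-0.4836 Im=0.0000

D^2_{0,0}(2.2402,1.466,3.8727) = e^{-i·0·2.2402}·d^2_{0,0}(1.466)·e^{-i·0·3.8727}. Compute d first:
Half-angle: c=0.743170, s=0.669102. N=√(2·2·2·2)=4.000000
The bounds max(0,m−m')=0 and min(l+m,l−m')=2 give 3 terms
  k=0: (−1)^0·4.0000/(4)·0.7432^4·0.6691^0 = +0.305038
  k=1: (−1)^1·4.0000/(1)·0.7432^2·0.6691^2 = -0.989058
  k=2: (−1)^2·4.0000/(4)·0.7432^0·0.6691^4 = +0.200433
d^2_{0,0}(1.466) = +0.305038 -0.989058 +0.200433 = -0.483587
Phases: e^{-i·(0)·2.2402}=+1.000000+0.000000i, e^{-i·(0)·3.8727}=+1.000000+0.000000i ⇒ D=-0.483587+0.000000i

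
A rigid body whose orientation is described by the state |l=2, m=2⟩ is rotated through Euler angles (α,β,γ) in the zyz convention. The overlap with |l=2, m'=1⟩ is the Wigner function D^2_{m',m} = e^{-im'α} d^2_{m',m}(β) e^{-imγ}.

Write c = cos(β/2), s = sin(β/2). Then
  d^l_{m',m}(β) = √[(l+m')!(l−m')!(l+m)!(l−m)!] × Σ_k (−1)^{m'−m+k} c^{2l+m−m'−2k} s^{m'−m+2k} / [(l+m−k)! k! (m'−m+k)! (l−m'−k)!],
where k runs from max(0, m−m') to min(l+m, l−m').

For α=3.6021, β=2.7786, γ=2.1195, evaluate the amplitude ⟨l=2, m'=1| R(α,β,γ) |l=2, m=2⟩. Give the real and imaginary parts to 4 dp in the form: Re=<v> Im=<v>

Split into d^2_{1,2}(β=2.7786) × two z-phases.
c=cos(2.7786/2)=0.180502, s=sin(2.7786/2)=0.983575; N=√[6·1·24·1]=12.000000
Admissible k: 1..1 (factorial args all ≥0)
  k=1: (−1)^0·12.0000/(6)·0.1805^3·0.9836^1 = +0.011569
d^2_{1,2}(2.7786) = +0.011569
D = (-0.895827+0.444403i)·(+0.011569)·(-0.455905+0.890028i) = +0.000149-0.011568i

Re=0.0001 Im=-0.0116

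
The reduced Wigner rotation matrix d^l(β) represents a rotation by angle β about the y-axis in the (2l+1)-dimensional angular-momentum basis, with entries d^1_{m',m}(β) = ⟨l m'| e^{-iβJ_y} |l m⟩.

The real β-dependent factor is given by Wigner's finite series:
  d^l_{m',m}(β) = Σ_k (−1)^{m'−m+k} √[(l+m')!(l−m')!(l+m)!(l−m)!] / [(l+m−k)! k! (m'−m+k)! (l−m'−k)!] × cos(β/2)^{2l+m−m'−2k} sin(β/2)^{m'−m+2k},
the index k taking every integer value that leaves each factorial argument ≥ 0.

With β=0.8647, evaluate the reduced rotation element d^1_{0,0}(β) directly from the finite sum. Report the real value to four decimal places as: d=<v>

d=0.6489

d^1_{0,0}(β=0.8647) via Wigner's sum:
With c≡cos(β/2)=0.907984 and s≡sin(β/2)=0.419006, N=[1·1·1·1]^{1/2}=1.000000
k: max(0,(0)−(0))=0 … min(1+(0),1−(0))=1
  k=0: (−1)^0·1.0000/(1)·0.9080^2·0.4190^0 = +0.824434
  k=1: (−1)^1·1.0000/(1)·0.9080^0·0.4190^2 = -0.175566
d^1_{0,0}(0.8647) = +0.824434 -0.175566 = +0.648868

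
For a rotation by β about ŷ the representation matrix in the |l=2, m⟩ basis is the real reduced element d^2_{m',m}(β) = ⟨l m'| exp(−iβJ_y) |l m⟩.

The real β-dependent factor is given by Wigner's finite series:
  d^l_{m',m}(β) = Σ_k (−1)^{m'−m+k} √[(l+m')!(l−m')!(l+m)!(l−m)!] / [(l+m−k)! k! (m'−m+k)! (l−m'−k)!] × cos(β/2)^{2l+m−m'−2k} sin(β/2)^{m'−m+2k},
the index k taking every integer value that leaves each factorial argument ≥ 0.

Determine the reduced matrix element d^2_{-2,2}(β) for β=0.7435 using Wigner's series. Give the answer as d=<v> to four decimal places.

d=0.0174

d^2_{-2,2}(β=0.7435) via Wigner's sum:
Half-angle: c=0.931693, s=0.363246. N=√(1·24·24·1)=24.000000
Admissible k: 4..4 (factorial args all ≥0)
  k=4: (−1)^0·24.0000/(24)·0.9317^0·0.3632^4 = +0.017410
d^2_{-2,2}(0.7435) = +0.017410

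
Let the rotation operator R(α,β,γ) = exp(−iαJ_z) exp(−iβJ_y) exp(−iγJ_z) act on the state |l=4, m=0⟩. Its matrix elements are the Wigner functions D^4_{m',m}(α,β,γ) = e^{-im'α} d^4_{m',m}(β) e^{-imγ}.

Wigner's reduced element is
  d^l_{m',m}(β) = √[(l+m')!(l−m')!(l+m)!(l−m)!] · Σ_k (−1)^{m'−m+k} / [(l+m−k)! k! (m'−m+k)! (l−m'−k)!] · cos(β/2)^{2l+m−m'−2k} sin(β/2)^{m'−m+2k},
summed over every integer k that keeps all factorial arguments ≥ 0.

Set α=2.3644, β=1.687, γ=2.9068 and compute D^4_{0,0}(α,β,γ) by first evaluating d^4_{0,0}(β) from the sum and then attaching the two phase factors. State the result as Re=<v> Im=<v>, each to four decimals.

Split into d^4_{0,0}(β=1.687) × two z-phases.
Half-angle: c=0.664852, s=0.746975. N=√(24·24·24·24)=576.000000
k∈{0,1,2,3,4} keeps every argument non-negative
  k=0: (−1)^0·576.0000/(576)·0.6649^8·0.7470^0 = +0.038177
  k=1: (−1)^1·576.0000/(36)·0.6649^6·0.7470^2 = -0.771052
  k=2: (−1)^2·576.0000/(16)·0.6649^4·0.7470^4 = +2.189915
  k=3: (−1)^3·576.0000/(36)·0.6649^2·0.7470^6 = -1.228587
  k=4: (−1)^4·576.0000/(576)·0.6649^0·0.7470^8 = +0.096928
d^4_{0,0}(1.687) = +0.038177 -0.771052 +2.189915 -1.228587 +0.096928 = +0.325381
Attach z-rotation phases: D = e^{-i(0)(2.3644)}·(+0.325381)·e^{-i(0)(2.9068)} = +0.325381+0.000000i

Re=0.3254 Im=0.0000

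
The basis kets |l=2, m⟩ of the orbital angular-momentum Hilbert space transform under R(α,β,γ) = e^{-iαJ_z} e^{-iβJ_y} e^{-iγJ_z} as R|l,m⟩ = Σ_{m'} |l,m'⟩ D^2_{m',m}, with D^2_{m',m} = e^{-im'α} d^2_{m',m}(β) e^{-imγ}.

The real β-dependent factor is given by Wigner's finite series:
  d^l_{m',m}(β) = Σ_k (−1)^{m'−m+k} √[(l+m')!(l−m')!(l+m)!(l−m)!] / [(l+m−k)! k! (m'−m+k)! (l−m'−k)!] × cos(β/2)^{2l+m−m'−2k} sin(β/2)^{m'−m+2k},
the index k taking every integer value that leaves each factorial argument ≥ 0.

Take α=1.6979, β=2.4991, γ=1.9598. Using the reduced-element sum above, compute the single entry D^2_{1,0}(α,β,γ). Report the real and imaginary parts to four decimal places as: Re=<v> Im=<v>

Split into d^2_{1,0}(β=2.4991) × two z-phases.
With c≡cos(β/2)=0.315749 and s≡sin(β/2)=0.948843, N=[6·1·2·2]^{1/2}=4.898979
The bounds max(0,m−m')=0 and min(l+m,l−m')=1 give 2 terms
  k=0: (−1)^1·4.8990/(2)·0.3157^3·0.9488^1 = -0.073164
  k=1: (−1)^2·4.8990/(2)·0.3157^1·0.9488^3 = +0.660694
d^2_{1,0}(2.4991) = -0.073164 +0.660694 = +0.587531
Phases: e^{-i·(1)·1.6979}=-0.126762-0.991933i, e^{-i·(0)·1.9598}=+1.000000+0.000000i ⇒ D=-0.074476-0.582791i

Re=-0.0745 Im=-0.5828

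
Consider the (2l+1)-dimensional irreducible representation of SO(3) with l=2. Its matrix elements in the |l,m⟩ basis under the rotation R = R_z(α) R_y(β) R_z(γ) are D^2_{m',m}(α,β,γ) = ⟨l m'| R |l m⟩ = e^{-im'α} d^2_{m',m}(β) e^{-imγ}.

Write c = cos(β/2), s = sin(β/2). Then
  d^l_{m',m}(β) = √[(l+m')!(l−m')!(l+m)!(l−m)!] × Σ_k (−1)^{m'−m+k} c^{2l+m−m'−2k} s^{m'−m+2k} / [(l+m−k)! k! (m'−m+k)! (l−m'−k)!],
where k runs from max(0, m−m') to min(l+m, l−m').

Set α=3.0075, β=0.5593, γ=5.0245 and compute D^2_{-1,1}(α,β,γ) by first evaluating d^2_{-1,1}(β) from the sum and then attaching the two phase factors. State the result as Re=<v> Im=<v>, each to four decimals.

Re=-0.0886 Im=-0.1852

D^2_{-1,1}(3.0075,0.5593,5.0245) = e^{-i·-1·3.0075}·d^2_{-1,1}(0.5593)·e^{-i·1·5.0245}. Compute d first:
With c≡cos(β/2)=0.961152 and s≡sin(β/2)=0.276019, N=[1·6·6·1]^{1/2}=6.000000
k∈{2,3} keeps every argument non-negative
  k=2: (−1)^0·6.0000/(2)·0.9612^2·0.2760^2 = +0.211147
  k=3: (−1)^1·6.0000/(6)·0.9612^0·0.2760^4 = -0.005804
d^2_{-1,1}(0.5593) = +0.211147 -0.005804 = +0.205342
D = (-0.991023+0.133691i)·(+0.205342)·(+0.307068+0.951687i) = -0.088614-0.185238i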